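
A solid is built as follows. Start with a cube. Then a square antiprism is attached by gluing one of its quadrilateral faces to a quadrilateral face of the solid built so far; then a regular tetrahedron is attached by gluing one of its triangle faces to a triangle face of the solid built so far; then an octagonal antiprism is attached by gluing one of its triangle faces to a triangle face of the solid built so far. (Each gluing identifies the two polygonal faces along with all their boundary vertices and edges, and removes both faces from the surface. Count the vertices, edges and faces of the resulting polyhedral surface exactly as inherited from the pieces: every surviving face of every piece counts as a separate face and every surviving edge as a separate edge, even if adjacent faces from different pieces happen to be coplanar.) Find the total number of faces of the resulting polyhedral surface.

A cube: V=8, E=12, F=6.
Attach a square antiprism (V=8, E=16, F=10) along a 4-gon: merge 4 vertices and 4 edges, delete both glued faces → V=12, E=24, F=14.
Attach a regular tetrahedron (V=4, E=6, F=4) along a 3-gon: merge 3 vertices and 3 edges, delete both glued faces → V=13, E=27, F=16.
Attach an octagonal antiprism (V=16, E=32, F=18) along a 3-gon: merge 3 vertices and 3 edges, delete both glued faces → V=26, E=56, F=32.
Check: V − E + F = 26 − 56 + 32 = 2.

32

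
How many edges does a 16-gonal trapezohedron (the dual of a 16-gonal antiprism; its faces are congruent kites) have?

The n-trapezohedron (dual of the n-antiprism) has V = 2·16 + 2 = 34, E = 4·16 = 64, F = 2·16 = 32.

64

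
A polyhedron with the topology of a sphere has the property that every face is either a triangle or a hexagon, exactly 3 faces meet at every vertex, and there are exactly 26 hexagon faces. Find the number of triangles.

4

Let x be the number of triangles; then F = 26 + x.
Edge–face incidences: 2E = 6·26 + 3·x = 156 + 3x.
Every vertex has degree 3, so 3V = 2E.
Euler: V − E + F = 2 ⇒ (2E)/3 − E + (26 + x) = 2.
Multiply by 6: 2·(2E) − 3·(2E) + 6·(26 + x) = 12, i.e. 156 + 6x − (156 + 3x) = 12.
Collecting terms: 3x = 12, so x = 4.
Then 2E = 156 + 3·4 = 168, so E = 84, V = 2E/3 = 56, F = 26 + 4 = 30.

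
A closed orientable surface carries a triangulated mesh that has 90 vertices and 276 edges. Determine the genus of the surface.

2

Every face is a triangle and each edge borders two faces, so 3F = 2·276, giving F = 184.
χ = V − E + F = 90 − 276 + 184 = -2.
For a closed orientable surface χ = 2 − 2g, so g = (2 − (-2))/2 = 2.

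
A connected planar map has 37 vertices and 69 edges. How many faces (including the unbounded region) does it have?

34

Euler's formula for a connected plane graph: V − E + F = 2, so F = 2 − 37 + 69 = 34.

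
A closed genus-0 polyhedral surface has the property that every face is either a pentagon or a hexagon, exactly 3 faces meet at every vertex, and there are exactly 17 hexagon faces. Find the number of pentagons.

Let x be the number of pentagons; then F = 17 + x.
Edge–face incidences: 2E = 6·17 + 5·x = 102 + 5x.
Every vertex has degree 3, so 3V = 2E.
Euler: V − E + F = 2 ⇒ (2E)/3 − E + (17 + x) = 2.
Multiply by 6: 2·(2E) − 3·(2E) + 6·(17 + x) = 12, i.e. 102 + 6x − (102 + 5x) = 12.
Collecting terms: x = 12.
Then 2E = 102 + 5·12 = 162, so E = 81, V = 2E/3 = 54, F = 17 + 12 = 29.

12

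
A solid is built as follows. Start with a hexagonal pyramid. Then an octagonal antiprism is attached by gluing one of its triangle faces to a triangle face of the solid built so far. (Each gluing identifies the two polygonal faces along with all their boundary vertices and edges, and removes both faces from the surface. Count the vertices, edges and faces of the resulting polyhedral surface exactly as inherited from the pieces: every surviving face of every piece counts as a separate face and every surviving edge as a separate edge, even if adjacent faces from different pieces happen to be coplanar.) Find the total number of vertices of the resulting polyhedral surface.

A hexagonal pyramid: V=7, E=12, F=7.
Attach an octagonal antiprism (V=16, E=32, F=18) along a 3-gon: merge 3 vertices and 3 edges, delete both glued faces → V=20, E=41, F=23.
Check: V − E + F = 20 − 41 + 23 = 2.

20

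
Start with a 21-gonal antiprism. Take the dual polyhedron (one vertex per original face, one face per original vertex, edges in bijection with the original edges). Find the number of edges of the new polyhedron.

84

The base solid has V = 42, E = 84, F = 44.
The dual swaps V and F and preserves E: V′ = F = 44, E′ = E = 84, F′ = V = 42.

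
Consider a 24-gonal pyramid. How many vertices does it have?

A pyramid on an n-gon base has one n-gon and n triangles: V = 24 + 1 = 25, E = 2·24 = 48, F = 24 + 1 = 25.
Check: V − E + F = 25 − 48 + 25 = 2.

25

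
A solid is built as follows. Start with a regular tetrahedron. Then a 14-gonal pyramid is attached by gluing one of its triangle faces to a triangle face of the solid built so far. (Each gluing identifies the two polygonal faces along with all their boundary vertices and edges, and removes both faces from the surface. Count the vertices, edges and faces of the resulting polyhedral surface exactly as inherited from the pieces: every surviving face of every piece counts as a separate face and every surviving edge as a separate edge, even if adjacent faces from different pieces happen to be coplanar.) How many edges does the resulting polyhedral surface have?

A regular tetrahedron: V=4, E=6, F=4.
Attach a 14-gonal pyramid (V=15, E=28, F=15) along a 3-gon: merge 3 vertices and 3 edges, delete both glued faces → V=16, E=31, F=17.
Check: V − E + F = 16 − 31 + 17 = 2.

31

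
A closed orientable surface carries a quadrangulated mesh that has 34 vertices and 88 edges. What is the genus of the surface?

6

Every face is a square and each edge borders two faces, so 4F = 2·88, giving F = 44.
χ = V − E + F = 34 − 88 + 44 = -10.
For a closed orientable surface χ = 2 − 2g, so g = (2 − (-10))/2 = 6.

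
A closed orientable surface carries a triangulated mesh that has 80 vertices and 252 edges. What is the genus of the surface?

Every face is a triangle and each edge borders two faces, so 3F = 2·252, giving F = 168.
χ = V − E + F = 80 − 252 + 168 = -4.
For a closed orientable surface χ = 2 − 2g, so g = (2 − (-4))/2 = 3.

3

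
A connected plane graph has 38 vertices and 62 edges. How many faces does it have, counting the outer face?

26

Euler's formula for a connected plane graph: V − E + F = 2, so F = 2 − 38 + 62 = 26.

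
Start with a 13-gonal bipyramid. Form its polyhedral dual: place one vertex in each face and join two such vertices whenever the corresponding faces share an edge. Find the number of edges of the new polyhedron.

39

The base solid has V = 15, E = 39, F = 26.
The dual swaps V and F and preserves E: V′ = F = 26, E′ = E = 39, F′ = V = 15.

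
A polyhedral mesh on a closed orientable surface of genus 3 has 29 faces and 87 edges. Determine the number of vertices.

54

For a closed orientable surface of genus 3, χ = 2 − 2·3 = -4.
V = -4 + E − F = -4 + 87 − 29 = 54.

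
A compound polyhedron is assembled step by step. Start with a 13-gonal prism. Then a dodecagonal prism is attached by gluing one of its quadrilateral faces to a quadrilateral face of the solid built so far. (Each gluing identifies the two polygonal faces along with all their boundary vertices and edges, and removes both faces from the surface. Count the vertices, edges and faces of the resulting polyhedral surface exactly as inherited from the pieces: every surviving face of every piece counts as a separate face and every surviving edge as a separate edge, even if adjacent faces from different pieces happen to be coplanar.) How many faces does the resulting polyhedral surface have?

A 13-gonal prism: V=26, E=39, F=15.
Attach a dodecagonal prism (V=24, E=36, F=14) along a 4-gon: merge 4 vertices and 4 edges, delete both glued faces → V=46, E=71, F=27.
Check: V − E + F = 46 − 71 + 27 = 2.

27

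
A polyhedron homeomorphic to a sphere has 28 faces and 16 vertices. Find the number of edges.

Here V − E + F = 2.
E = V + F − (2) = 16 + 28 − (2) = 42.

42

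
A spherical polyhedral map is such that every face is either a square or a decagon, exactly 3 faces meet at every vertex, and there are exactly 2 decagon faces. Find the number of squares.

Let x be the number of squares; then F = 2 + x.
Edge–face incidences: 2E = 10·2 + 4·x = 20 + 4x.
Every vertex has degree 3, so 3V = 2E.
Euler: V − E + F = 2 ⇒ (2E)/3 − E + (2 + x) = 2.
Multiply by 6: 2·(2E) − 3·(2E) + 6·(2 + x) = 12, i.e. 12 + 6x − (20 + 4x) = 12.
Collecting terms: 2x − 8 = 12, so 2x = 20, so x = 10.
Then 2E = 20 + 4·10 = 60, so E = 30, V = 2E/3 = 20, F = 2 + 10 = 12.

10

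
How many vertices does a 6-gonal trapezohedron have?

The n-trapezohedron (dual of the n-antiprism) has V = 2·6 + 2 = 14, E = 4·6 = 24, F = 2·6 = 12.

14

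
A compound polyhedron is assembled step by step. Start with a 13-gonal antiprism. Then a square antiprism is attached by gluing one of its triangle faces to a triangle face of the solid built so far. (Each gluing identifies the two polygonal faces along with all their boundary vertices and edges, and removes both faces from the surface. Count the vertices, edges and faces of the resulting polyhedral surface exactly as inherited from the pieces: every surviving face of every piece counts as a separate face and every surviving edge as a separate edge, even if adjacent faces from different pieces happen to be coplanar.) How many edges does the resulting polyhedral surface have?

A 13-gonal antiprism: V=26, E=52, F=28.
Attach a square antiprism (V=8, E=16, F=10) along a 3-gon: merge 3 vertices and 3 edges, delete both glued faces → V=31, E=65, F=36.
Check: V − E + F = 31 − 65 + 36 = 2.

65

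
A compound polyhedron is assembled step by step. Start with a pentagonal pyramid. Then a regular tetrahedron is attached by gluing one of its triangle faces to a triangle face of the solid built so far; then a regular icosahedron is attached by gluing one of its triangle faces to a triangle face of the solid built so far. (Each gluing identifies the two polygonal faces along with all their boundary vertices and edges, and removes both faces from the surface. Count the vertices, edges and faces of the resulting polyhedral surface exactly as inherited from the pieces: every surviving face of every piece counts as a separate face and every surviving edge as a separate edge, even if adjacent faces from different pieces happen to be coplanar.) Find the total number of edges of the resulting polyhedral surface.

40

A pentagonal pyramid: V=6, E=10, F=6.
Attach a regular tetrahedron (V=4, E=6, F=4) along a 3-gon: merge 3 vertices and 3 edges, delete both glued faces → V=7, E=13, F=8.
Attach a regular icosahedron (V=12, E=30, F=20) along a 3-gon: merge 3 vertices and 3 edges, delete both glued faces → V=16, E=40, F=26.
Check: V − E + F = 16 − 40 + 26 = 2.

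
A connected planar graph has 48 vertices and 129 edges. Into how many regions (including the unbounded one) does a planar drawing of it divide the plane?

83

Euler's formula for a connected plane graph: V − E + F = 2, so F = 2 − 48 + 129 = 83.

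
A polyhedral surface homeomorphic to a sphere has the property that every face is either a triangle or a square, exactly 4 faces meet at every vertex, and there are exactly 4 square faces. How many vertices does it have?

Let x be the number of triangles; then F = 4 + x.
Edge–face incidences: 2E = 4·4 + 3·x = 16 + 3x.
Every vertex has degree 4, so 4V = 2E.
Euler: V − E + F = 2 ⇒ (2E)/4 − E + (4 + x) = 2.
Multiply by 8: 2·(2E) − 4·(2E) + 8·(4 + x) = 16, i.e. 32 + 8x − 2·(16 + 3x) = 16.
Collecting terms: 2x = 16, so x = 8.
Then 2E = 16 + 3·8 = 40, so E = 20, V = 2E/4 = 10, F = 4 + 8 = 12.

10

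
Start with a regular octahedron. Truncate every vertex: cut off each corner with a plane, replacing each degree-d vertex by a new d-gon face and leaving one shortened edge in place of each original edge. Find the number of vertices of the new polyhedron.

24

The base solid has V = 6, E = 12, F = 8.
Truncation replaces each original edge-end by a new vertex, so V′ = 2E = 24.
Each original edge survives, and each old vertex of degree d contributes d new edges; summing degrees gives Σd = 2E, so E′ = E + 2E = 3E = 36.
Each original face survives and each original vertex becomes one new face: F′ = F + V = 14.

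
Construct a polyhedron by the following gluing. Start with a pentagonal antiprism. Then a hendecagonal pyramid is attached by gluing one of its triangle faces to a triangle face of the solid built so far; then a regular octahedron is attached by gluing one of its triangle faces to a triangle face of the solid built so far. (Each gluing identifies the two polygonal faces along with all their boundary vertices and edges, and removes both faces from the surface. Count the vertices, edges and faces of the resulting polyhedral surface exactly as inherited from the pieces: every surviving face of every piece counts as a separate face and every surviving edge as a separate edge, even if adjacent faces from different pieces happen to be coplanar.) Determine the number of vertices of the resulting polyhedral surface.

A pentagonal antiprism: V=10, E=20, F=12.
Attach a hendecagonal pyramid (V=12, E=22, F=12) along a 3-gon: merge 3 vertices and 3 edges, delete both glued faces → V=19, E=39, F=22.
Attach a regular octahedron (V=6, E=12, F=8) along a 3-gon: merge 3 vertices and 3 edges, delete both glued faces → V=22, E=48, F=28.
Check: V − E + F = 22 − 48 + 28 = 2.

22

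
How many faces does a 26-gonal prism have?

28

A prism on an n-gon has two n-gon bases and n rectangular sides: V = 2·26 = 52, E = 3·26 = 78, F = 26 + 2 = 28.
Check: V − E + F = 52 − 78 + 28 = 2.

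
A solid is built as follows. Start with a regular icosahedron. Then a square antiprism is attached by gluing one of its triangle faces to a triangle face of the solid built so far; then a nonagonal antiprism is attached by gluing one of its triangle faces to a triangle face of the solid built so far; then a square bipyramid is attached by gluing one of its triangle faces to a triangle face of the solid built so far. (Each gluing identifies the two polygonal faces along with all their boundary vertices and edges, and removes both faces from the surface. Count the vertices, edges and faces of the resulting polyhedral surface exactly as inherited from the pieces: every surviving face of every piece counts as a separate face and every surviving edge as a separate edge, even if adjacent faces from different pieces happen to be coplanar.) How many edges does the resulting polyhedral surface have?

A regular icosahedron: V=12, E=30, F=20.
Attach a square antiprism (V=8, E=16, F=10) along a 3-gon: merge 3 vertices and 3 edges, delete both glued faces → V=17, E=43, F=28.
Attach a nonagonal antiprism (V=18, E=36, F=20) along a 3-gon: merge 3 vertices and 3 edges, delete both glued faces → V=32, E=76, F=46.
Attach a square bipyramid (V=6, E=12, F=8) along a 3-gon: merge 3 vertices and 3 edges, delete both glued faces → V=35, E=85, F=52.
Check: V − E + F = 35 − 85 + 52 = 2.

85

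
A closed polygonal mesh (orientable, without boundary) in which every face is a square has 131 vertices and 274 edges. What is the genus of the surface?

4

Every face is a square and each edge borders two faces, so 4F = 2·274, giving F = 137.
χ = V − E + F = 131 − 274 + 137 = -6.
For a closed orientable surface χ = 2 − 2g, so g = (2 − (-6))/2 = 4.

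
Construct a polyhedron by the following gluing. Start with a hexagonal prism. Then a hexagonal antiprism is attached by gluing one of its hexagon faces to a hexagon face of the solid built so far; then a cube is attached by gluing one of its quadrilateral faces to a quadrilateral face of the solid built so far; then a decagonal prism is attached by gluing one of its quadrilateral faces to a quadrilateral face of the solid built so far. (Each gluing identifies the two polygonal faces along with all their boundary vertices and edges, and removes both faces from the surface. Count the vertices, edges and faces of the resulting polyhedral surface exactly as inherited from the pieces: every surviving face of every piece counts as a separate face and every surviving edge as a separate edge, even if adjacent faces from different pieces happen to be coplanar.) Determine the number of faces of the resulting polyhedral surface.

A hexagonal prism: V=12, E=18, F=8.
Attach a hexagonal antiprism (V=12, E=24, F=14) along a 6-gon: merge 6 vertices and 6 edges, delete both glued faces → V=18, E=36, F=20.
Attach a cube (V=8, E=12, F=6) along a 4-gon: merge 4 vertices and 4 edges, delete both glued faces → V=22, E=44, F=24.
Attach a decagonal prism (V=20, E=30, F=12) along a 4-gon: merge 4 vertices and 4 edges, delete both glued faces → V=38, E=70, F=34.
Check: V − E + F = 38 − 70 + 34 = 2.

34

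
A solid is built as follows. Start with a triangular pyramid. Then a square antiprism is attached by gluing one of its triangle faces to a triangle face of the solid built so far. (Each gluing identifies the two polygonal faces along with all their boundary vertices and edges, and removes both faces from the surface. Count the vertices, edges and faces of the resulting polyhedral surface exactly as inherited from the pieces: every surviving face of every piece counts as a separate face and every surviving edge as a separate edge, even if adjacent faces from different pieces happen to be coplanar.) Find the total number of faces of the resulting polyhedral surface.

12

A triangular pyramid: V=4, E=6, F=4.
Attach a square antiprism (V=8, E=16, F=10) along a 3-gon: merge 3 vertices and 3 edges, delete both glued faces → V=9, E=19, F=12.
Check: V − E + F = 9 − 19 + 12 = 2.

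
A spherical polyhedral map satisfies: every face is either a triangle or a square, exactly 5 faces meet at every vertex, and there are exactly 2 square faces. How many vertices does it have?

Let x be the number of triangles; then F = 2 + x.
Edge–face incidences: 2E = 4·2 + 3·x = 8 + 3x.
Every vertex has degree 5, so 5V = 2E.
Euler: V − E + F = 2 ⇒ (2E)/5 − E + (2 + x) = 2.
Multiply by 10: 2·(2E) − 5·(2E) + 10·(2 + x) = 20, i.e. 20 + 10x − 3·(8 + 3x) = 20.
Collecting terms: x − 4 = 20, so x = 24.
Then 2E = 8 + 3·24 = 80, so E = 40, V = 2E/5 = 16, F = 2 + 24 = 26.

16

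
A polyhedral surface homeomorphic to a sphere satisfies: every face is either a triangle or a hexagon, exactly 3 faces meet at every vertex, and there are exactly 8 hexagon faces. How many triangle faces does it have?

4

Let x be the number of triangles; then F = 8 + x.
Edge–face incidences: 2E = 6·8 + 3·x = 48 + 3x.
Every vertex has degree 3, so 3V = 2E.
Euler: V − E + F = 2 ⇒ (2E)/3 − E + (8 + x) = 2.
Multiply by 6: 2·(2E) − 3·(2E) + 6·(8 + x) = 12, i.e. 48 + 6x − (48 + 3x) = 12.
Collecting terms: 3x = 12, so x = 4.
Then 2E = 48 + 3·4 = 60, so E = 30, V = 2E/3 = 20, F = 8 + 4 = 12.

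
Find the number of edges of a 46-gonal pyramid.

92

A pyramid on an n-gon base has one n-gon and n triangles: V = 46 + 1 = 47, E = 2·46 = 92, F = 46 + 1 = 47.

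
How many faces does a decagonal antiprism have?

22

An antiprism on an n-gon has two n-gon caps and 2n triangles: V = 2·10 = 20, E = 4·10 = 40, F = 2·10 + 2 = 22.
Check: V − E + F = 20 − 40 + 22 = 2.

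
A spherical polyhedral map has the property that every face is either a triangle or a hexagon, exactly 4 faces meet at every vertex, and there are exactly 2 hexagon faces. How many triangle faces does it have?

Let x be the number of triangles; then F = 2 + x.
Edge–face incidences: 2E = 6·2 + 3·x = 12 + 3x.
Every vertex has degree 4, so 4V = 2E.
Euler: V − E + F = 2 ⇒ (2E)/4 − E + (2 + x) = 2.
Multiply by 8: 2·(2E) − 4·(2E) + 8·(2 + x) = 16, i.e. 16 + 8x − 2·(12 + 3x) = 16.
Collecting terms: 2x − 8 = 16, so 2x = 24, so x = 12.
Then 2E = 12 + 3·12 = 48, so E = 24, V = 2E/4 = 12, F = 2 + 12 = 14.

12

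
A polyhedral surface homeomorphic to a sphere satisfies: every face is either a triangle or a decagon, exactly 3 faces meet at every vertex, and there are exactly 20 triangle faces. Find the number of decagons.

Let x be the number of decagons; then F = 20 + x.
Edge–face incidences: 2E = 3·20 + 10·x = 60 + 10x.
Every vertex has degree 3, so 3V = 2E.
Euler: V − E + F = 2 ⇒ (2E)/3 − E + (20 + x) = 2.
Multiply by 6: 2·(2E) − 3·(2E) + 6·(20 + x) = 12, i.e. 120 + 6x − (60 + 10x) = 12.
Collecting terms: −4x + 60 = 12, so −4x = −48, so x = 12.
Then 2E = 60 + 10·12 = 180, so E = 90, V = 2E/3 = 60, F = 20 + 12 = 32.

12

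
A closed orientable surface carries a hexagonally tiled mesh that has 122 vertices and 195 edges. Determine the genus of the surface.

Every face is a hexagon and each edge borders two faces, so 6F = 2·195, giving F = 65.
χ = V − E + F = 122 − 195 + 65 = -8.
For a closed orientable surface χ = 2 − 2g, so g = (2 − (-8))/2 = 5.

5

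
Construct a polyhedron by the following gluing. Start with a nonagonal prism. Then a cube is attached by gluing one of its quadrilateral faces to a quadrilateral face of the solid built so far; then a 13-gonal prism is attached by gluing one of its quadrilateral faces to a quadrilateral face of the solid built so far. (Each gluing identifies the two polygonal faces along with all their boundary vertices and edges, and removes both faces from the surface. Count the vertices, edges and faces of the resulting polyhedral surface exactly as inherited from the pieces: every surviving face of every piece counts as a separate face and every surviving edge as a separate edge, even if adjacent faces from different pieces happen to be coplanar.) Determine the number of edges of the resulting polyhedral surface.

A nonagonal prism: V=18, E=27, F=11.
Attach a cube (V=8, E=12, F=6) along a 4-gon: merge 4 vertices and 4 edges, delete both glued faces → V=22, E=35, F=15.
Attach a 13-gonal prism (V=26, E=39, F=15) along a 4-gon: merge 4 vertices and 4 edges, delete both glued faces → V=44, E=70, F=28.
Check: V − E + F = 44 − 70 + 28 = 2.

70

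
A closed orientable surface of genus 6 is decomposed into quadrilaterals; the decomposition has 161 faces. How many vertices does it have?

151

χ = 2 − 2·6 = -10, and every face is a square so 4F = 2E.
E = 4·161/2 = 322. Then V = -10 + E − F = -10 + 322 − 161 = 151.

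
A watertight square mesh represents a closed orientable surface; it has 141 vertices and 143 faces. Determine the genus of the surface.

2

Every face is a square, so 2E = 4·143 = 572, giving E = 286.
χ = V − E + F = 141 − 286 + 143 = -2.
For a closed orientable surface χ = 2 − 2g, so g = (2 − (-2))/2 = 2.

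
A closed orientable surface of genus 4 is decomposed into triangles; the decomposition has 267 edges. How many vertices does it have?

χ = 2 − 2·4 = -6, and every face is a triangle so 3F = 2E.
F = 2E/3 = 178. Then V = -6 + E − F = -6 + 267 − 178 = 83.

83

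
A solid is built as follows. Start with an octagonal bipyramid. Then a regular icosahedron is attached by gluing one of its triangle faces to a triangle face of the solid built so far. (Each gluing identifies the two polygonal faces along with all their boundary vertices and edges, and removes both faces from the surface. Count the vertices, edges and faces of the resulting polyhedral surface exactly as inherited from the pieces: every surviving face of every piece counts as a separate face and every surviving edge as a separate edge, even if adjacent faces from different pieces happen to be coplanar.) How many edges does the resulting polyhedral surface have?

An octagonal bipyramid: V=10, E=24, F=16.
Attach a regular icosahedron (V=12, E=30, F=20) along a 3-gon: merge 3 vertices and 3 edges, delete both glued faces → V=19, E=51, F=34.
Check: V − E + F = 19 − 51 + 34 = 2.

51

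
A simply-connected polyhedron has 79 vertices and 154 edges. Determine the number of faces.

77

Here V − E + F = 2.
F = 2 − V + E = 2 − 79 + 154 = 77.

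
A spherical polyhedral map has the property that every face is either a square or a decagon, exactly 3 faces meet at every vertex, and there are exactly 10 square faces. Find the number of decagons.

Let x be the number of decagons; then F = 10 + x.
Edge–face incidences: 2E = 4·10 + 10·x = 40 + 10x.
Every vertex has degree 3, so 3V = 2E.
Euler: V − E + F = 2 ⇒ (2E)/3 − E + (10 + x) = 2.
Multiply by 6: 2·(2E) − 3·(2E) + 6·(10 + x) = 12, i.e. 60 + 6x − (40 + 10x) = 12.
Collecting terms: −4x + 20 = 12, so −4x = −8, so x = 2.
Then 2E = 40 + 10·2 = 60, so E = 30, V = 2E/3 = 20, F = 10 + 2 = 12.

2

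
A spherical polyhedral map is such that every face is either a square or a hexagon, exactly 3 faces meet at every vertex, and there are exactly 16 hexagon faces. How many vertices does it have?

40

Let x be the number of squares; then F = 16 + x.
Edge–face incidences: 2E = 6·16 + 4·x = 96 + 4x.
Every vertex has degree 3, so 3V = 2E.
Euler: V − E + F = 2 ⇒ (2E)/3 − E + (16 + x) = 2.
Multiply by 6: 2·(2E) − 3·(2E) + 6·(16 + x) = 12, i.e. 96 + 6x − (96 + 4x) = 12.
Collecting terms: 2x = 12, so x = 6.
Then 2E = 96 + 4·6 = 120, so E = 60, V = 2E/3 = 40, F = 16 + 6 = 22.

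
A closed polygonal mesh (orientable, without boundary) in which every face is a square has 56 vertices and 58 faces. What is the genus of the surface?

Every face is a square, so 2E = 4·58 = 232, giving E = 116.
χ = V − E + F = 56 − 116 + 58 = -2.
For a closed orientable surface χ = 2 − 2g, so g = (2 − (-2))/2 = 2.

2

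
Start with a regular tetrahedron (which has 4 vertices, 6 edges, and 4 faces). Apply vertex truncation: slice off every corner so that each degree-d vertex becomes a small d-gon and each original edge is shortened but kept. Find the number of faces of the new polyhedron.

Truncation replaces each original edge-end by a new vertex, so V′ = 2E = 12.
Each original edge survives, and each old vertex of degree d contributes d new edges; summing degrees gives Σd = 2E, so E′ = E + 2E = 3E = 18.
Each original face survives and each original vertex becomes one new face: F′ = F + V = 8.

8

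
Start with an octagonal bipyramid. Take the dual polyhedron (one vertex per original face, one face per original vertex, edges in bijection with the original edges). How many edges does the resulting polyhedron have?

24

The base solid has V = 10, E = 24, F = 16.
The dual swaps V and F and preserves E: V′ = F = 16, E′ = E = 24, F′ = V = 10.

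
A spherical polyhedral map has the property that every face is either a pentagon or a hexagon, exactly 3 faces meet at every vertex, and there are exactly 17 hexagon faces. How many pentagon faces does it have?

Let x be the number of pentagons; then F = 17 + x.
Edge–face incidences: 2E = 6·17 + 5·x = 102 + 5x.
Every vertex has degree 3, so 3V = 2E.
Euler: V − E + F = 2 ⇒ (2E)/3 − E + (17 + x) = 2.
Multiply by 6: 2·(2E) − 3·(2E) + 6·(17 + x) = 12, i.e. 102 + 6x − (102 + 5x) = 12.
Collecting terms: x = 12.
Then 2E = 102 + 5·12 = 162, so E = 81, V = 2E/3 = 54, F = 17 + 12 = 29.

12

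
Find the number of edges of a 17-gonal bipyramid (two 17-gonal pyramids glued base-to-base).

51

A bipyramid over an n-gon has 2n triangular faces and n + 2 vertices: V = 17 + 2 = 19, E = 3·17 = 51, F = 2·17 = 34.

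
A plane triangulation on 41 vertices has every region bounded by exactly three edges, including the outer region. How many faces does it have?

In a plane triangulation 3F = 2E and V − E + F = 2, so F = 2V − 4 = 2·41 − 4 = 78.

78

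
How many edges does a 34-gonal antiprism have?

An antiprism on an n-gon has two n-gon caps and 2n triangles: V = 2·34 = 68, E = 4·34 = 136, F = 2·34 + 2 = 70.

136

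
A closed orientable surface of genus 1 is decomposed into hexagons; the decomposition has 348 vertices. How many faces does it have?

χ = 2 − 2·1 = 0, and every face is a hexagon so 6F = 2E.
V − E + F = 0 with E = 6F/2 gives 348 − (6/2 − 1)·F = 0, so F = 174 and E = 522.

174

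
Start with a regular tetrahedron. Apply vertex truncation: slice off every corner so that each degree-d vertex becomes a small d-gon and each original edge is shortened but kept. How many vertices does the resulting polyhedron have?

12

The base solid has V = 4, E = 6, F = 4.
Truncation replaces each original edge-end by a new vertex, so V′ = 2E = 12.
Each original edge survives, and each old vertex of degree d contributes d new edges; summing degrees gives Σd = 2E, so E′ = E + 2E = 3E = 18.
Each original face survives and each original vertex becomes one new face: F′ = F + V = 8.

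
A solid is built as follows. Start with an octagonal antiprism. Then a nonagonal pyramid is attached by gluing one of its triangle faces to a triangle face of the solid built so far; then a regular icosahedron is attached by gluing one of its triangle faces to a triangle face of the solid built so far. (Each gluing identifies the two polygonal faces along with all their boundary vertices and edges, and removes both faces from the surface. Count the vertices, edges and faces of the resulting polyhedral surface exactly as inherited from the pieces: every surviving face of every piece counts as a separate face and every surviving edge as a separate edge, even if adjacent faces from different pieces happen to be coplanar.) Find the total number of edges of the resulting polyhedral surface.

An octagonal antiprism: V=16, E=32, F=18.
Attach a nonagonal pyramid (V=10, E=18, F=10) along a 3-gon: merge 3 vertices and 3 edges, delete both glued faces → V=23, E=47, F=26.
Attach a regular icosahedron (V=12, E=30, F=20) along a 3-gon: merge 3 vertices and 3 edges, delete both glued faces → V=32, E=74, F=44.
Check: V − E + F = 32 − 74 + 44 = 2.

74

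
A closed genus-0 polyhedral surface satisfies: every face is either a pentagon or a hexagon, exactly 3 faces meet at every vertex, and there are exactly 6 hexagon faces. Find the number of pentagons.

Let x be the number of pentagons; then F = 6 + x.
Edge–face incidences: 2E = 6·6 + 5·x = 36 + 5x.
Every vertex has degree 3, so 3V = 2E.
Euler: V − E + F = 2 ⇒ (2E)/3 − E + (6 + x) = 2.
Multiply by 6: 2·(2E) − 3·(2E) + 6·(6 + x) = 12, i.e. 36 + 6x − (36 + 5x) = 12.
Collecting terms: x = 12.
Then 2E = 36 + 5·12 = 96, so E = 48, V = 2E/3 = 32, F = 6 + 12 = 18.

12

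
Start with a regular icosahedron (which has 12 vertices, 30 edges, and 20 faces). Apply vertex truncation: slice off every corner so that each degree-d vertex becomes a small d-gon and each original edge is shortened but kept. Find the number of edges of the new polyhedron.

Truncation replaces each original edge-end by a new vertex, so V′ = 2E = 60.
Each original edge survives, and each old vertex of degree d contributes d new edges; summing degrees gives Σd = 2E, so E′ = E + 2E = 3E = 90.
Each original face survives and each original vertex becomes one new face: F′ = F + V = 32.

90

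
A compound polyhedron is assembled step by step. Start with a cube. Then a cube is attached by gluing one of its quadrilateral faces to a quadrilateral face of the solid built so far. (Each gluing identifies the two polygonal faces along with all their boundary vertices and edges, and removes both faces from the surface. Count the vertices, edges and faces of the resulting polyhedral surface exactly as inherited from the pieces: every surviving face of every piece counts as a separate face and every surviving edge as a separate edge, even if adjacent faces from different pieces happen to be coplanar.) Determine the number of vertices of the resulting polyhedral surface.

A cube: V=8, E=12, F=6.
Attach a cube (V=8, E=12, F=6) along a 4-gon: merge 4 vertices and 4 edges, delete both glued faces → V=12, E=20, F=10.
Check: V − E + F = 12 − 20 + 10 = 2.

12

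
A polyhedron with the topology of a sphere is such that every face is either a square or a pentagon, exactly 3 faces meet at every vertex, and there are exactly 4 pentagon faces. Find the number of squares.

4

Let x be the number of squares; then F = 4 + x.
Edge–face incidences: 2E = 5·4 + 4·x = 20 + 4x.
Every vertex has degree 3, so 3V = 2E.
Euler: V − E + F = 2 ⇒ (2E)/3 − E + (4 + x) = 2.
Multiply by 6: 2·(2E) − 3·(2E) + 6·(4 + x) = 12, i.e. 24 + 6x − (20 + 4x) = 12.
Collecting terms: 2x + 4 = 12, so 2x = 8, so x = 4.
Then 2E = 20 + 4·4 = 36, so E = 18, V = 2E/3 = 12, F = 4 + 4 = 8.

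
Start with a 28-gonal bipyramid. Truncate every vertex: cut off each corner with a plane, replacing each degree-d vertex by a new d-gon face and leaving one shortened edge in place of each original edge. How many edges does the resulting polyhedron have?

The base solid has V = 30, E = 84, F = 56.
Truncation replaces each original edge-end by a new vertex, so V′ = 2E = 168.
Each original edge survives, and each old vertex of degree d contributes d new edges; summing degrees gives Σd = 2E, so E′ = E + 2E = 3E = 252.
Each original face survives and each original vertex becomes one new face: F′ = F + V = 86.

252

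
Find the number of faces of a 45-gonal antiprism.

92

An antiprism on an n-gon has two n-gon caps and 2n triangles: V = 2·45 = 90, E = 4·45 = 180, F = 2·45 + 2 = 92.
Check: V − E + F = 90 − 180 + 92 = 2.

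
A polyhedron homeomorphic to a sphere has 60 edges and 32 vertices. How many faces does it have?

Here V − E + F = 2.
F = 2 − V + E = 2 − 32 + 60 = 30.

30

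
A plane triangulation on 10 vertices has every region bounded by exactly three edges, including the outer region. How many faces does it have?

In a plane triangulation 3F = 2E and V − E + F = 2, so F = 2V − 4 = 2·10 − 4 = 16.

16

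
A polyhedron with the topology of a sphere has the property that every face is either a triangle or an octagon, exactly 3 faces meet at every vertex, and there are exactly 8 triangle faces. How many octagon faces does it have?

Let x be the number of octagons; then F = 8 + x.
Edge–face incidences: 2E = 3·8 + 8·x = 24 + 8x.
Every vertex has degree 3, so 3V = 2E.
Euler: V − E + F = 2 ⇒ (2E)/3 − E + (8 + x) = 2.
Multiply by 6: 2·(2E) − 3·(2E) + 6·(8 + x) = 12, i.e. 48 + 6x − (24 + 8x) = 12.
Collecting terms: −2x + 24 = 12, so −2x = −12, so x = 6.
Then 2E = 24 + 8·6 = 72, so E = 36, V = 2E/3 = 24, F = 8 + 6 = 14.

6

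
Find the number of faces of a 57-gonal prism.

A prism on an n-gon has two n-gon bases and n rectangular sides: V = 2·57 = 114, E = 3·57 = 171, F = 57 + 2 = 59.
Check: V − E + F = 114 − 171 + 59 = 2.

59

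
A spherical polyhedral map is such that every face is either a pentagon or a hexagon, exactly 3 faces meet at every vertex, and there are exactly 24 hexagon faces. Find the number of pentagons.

Let x be the number of pentagons; then F = 24 + x.
Edge–face incidences: 2E = 6·24 + 5·x = 144 + 5x.
Every vertex has degree 3, so 3V = 2E.
Euler: V − E + F = 2 ⇒ (2E)/3 − E + (24 + x) = 2.
Multiply by 6: 2·(2E) − 3·(2E) + 6·(24 + x) = 12, i.e. 144 + 6x − (144 + 5x) = 12.
Collecting terms: x = 12.
Then 2E = 144 + 5·12 = 204, so E = 102, V = 2E/3 = 68, F = 24 + 12 = 36.

12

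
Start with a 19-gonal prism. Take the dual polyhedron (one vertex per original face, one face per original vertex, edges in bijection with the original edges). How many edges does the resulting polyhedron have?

57

The base solid has V = 38, E = 57, F = 21.
The dual swaps V and F and preserves E: V′ = F = 21, E′ = E = 57, F′ = V = 38.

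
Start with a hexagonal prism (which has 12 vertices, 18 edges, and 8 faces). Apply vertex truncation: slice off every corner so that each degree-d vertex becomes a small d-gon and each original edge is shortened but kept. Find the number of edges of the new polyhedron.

54

Truncation replaces each original edge-end by a new vertex, so V′ = 2E = 36.
Each original edge survives, and each old vertex of degree d contributes d new edges; summing degrees gives Σd = 2E, so E′ = E + 2E = 3E = 54.
Each original face survives and each original vertex becomes one new face: F′ = F + V = 20.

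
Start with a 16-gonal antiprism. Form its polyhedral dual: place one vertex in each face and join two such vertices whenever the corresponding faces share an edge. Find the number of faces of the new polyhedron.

The base solid has V = 32, E = 64, F = 34.
The dual swaps V and F and preserves E: V′ = F = 34, E′ = E = 64, F′ = V = 32.

32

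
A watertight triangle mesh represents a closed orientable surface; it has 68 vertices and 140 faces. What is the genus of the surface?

2

Every face is a triangle, so 2E = 3·140 = 420, giving E = 210.
χ = V − E + F = 68 − 210 + 140 = -2.
For a closed orientable surface χ = 2 − 2g, so g = (2 − (-2))/2 = 2.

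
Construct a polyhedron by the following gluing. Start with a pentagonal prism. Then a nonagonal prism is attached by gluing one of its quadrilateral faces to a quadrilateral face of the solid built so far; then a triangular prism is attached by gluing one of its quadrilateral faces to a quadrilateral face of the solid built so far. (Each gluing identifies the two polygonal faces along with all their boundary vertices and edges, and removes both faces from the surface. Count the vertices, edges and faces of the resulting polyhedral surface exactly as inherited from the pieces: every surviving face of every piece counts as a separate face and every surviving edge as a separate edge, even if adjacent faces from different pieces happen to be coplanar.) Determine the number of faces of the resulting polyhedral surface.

A pentagonal prism: V=10, E=15, F=7.
Attach a nonagonal prism (V=18, E=27, F=11) along a 4-gon: merge 4 vertices and 4 edges, delete both glued faces → V=24, E=38, F=16.
Attach a triangular prism (V=6, E=9, F=5) along a 4-gon: merge 4 vertices and 4 edges, delete both glued faces → V=26, E=43, F=19.
Check: V − E + F = 26 − 43 + 19 = 2.

19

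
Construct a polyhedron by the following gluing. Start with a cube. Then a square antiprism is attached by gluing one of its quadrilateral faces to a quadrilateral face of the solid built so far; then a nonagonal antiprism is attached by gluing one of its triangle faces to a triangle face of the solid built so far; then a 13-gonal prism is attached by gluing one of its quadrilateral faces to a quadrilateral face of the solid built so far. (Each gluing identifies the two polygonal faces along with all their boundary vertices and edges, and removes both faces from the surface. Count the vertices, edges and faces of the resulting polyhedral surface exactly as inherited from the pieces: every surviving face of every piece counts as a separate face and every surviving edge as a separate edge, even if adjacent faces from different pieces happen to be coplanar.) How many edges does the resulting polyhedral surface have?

A cube: V=8, E=12, F=6.
Attach a square antiprism (V=8, E=16, F=10) along a 4-gon: merge 4 vertices and 4 edges, delete both glued faces → V=12, E=24, F=14.
Attach a nonagonal antiprism (V=18, E=36, F=20) along a 3-gon: merge 3 vertices and 3 edges, delete both glued faces → V=27, E=57, F=32.
Attach a 13-gonal prism (V=26, E=39, F=15) along a 4-gon: merge 4 vertices and 4 edges, delete both glued faces → V=49, E=92, F=45.
Check: V − E + F = 49 − 92 + 45 = 2.

92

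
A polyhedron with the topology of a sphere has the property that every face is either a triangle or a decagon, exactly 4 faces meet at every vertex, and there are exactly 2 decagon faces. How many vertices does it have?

20

Let x be the number of triangles; then F = 2 + x.
Edge–face incidences: 2E = 10·2 + 3·x = 20 + 3x.
Every vertex has degree 4, so 4V = 2E.
Euler: V − E + F = 2 ⇒ (2E)/4 − E + (2 + x) = 2.
Multiply by 8: 2·(2E) − 4·(2E) + 8·(2 + x) = 16, i.e. 16 + 8x − 2·(20 + 3x) = 16.
Collecting terms: 2x − 24 = 16, so 2x = 40, so x = 20.
Then 2E = 20 + 3·20 = 80, so E = 40, V = 2E/4 = 20, F = 2 + 20 = 22.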